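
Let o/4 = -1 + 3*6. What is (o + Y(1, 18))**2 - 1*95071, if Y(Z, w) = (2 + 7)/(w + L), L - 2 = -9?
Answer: -10930542/121 ≈ -90335.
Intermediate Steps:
L = -7 (L = 2 - 9 = -7)
Y(Z, w) = 9/(-7 + w) (Y(Z, w) = (2 + 7)/(w - 7) = 9/(-7 + w))
o = 68 (o = 4*(-1 + 3*6) = 4*(-1 + 18) = 4*17 = 68)
(o + Y(1, 18))**2 - 1*95071 = (68 + 9/(-7 + 18))**2 - 1*95071 = (68 + 9/11)**2 - 95071 = (757/11)**2 - 95071 = 573049/121 - 95071 = -10930542/121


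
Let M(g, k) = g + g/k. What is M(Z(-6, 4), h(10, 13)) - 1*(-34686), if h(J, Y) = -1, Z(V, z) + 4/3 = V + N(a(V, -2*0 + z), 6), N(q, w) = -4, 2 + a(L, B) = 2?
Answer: 34686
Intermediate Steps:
a(L, B) = 0 (a(L, B) = -2 + 2 = 0)
Z(V, z) = -16/3 + V (Z(V, z) = -4/3 + (V - 4) = -4/3 + (-4 + V) = -16/3 + V)
M(Z(-6, 4), h(10, 13)) - 1*(-34686) = ((-16/3 - 6) + (-16/3 - 6)/(-1)) - 1*(-34686) = (-34/3 - 34/3*(-1)) + 34686 = (-34/3 + 34/3) + 34686 = 0 + 34686 = 34686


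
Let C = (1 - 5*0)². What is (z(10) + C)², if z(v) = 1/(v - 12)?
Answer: ¼ ≈ 0.25000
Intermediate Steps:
z(v) = 1/(-12 + v)
C = 1 (C = (1 + 0)² = 1² = 1)
(z(10) + C)² = (1/(-12 + 10) + 1)² = (1/(-2) + 1)² = (-½ + 1)² = (½)² = ¼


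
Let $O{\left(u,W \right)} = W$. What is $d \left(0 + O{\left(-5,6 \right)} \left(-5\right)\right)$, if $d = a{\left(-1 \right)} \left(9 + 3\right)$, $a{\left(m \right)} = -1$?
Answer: $360$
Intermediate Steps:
$d = -12$ ($d = - (9 + 3) = \left(-1\right) 12 = -12$)
$d \left(0 + O{\left(-5,6 \right)} \left(-5\right)\right) = - 12 \left(0 + 6 \left(-5\right)\right) = - 12 \left(0 - 30\right) = \left(-12\right) \left(-30\right) = 360$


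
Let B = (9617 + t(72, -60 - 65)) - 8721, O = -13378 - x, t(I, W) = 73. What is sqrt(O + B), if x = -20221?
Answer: 6*sqrt(217) ≈ 88.385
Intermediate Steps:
O = 6843 (O = -13378 - 1*(-20221) = -13378 + 20221 = 6843)
B = 969 (B = (9617 + 73) - 8721 = 9690 - 8721 = 969)
sqrt(O + B) = sqrt(6843 + 969) = sqrt(7812) = 6*sqrt(217)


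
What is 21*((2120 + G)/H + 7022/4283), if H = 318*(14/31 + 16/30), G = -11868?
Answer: -32184872811/51982771 ≈ -619.14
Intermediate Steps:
H = 48548/155 (H = 318*(14*(1/31) + 16*(1/30)) = 318*(14/31 + 8/15) = 318*(458/465) = 48548/155 ≈ 313.21)
21*((2120 + G)/H + 7022/4283) = 21*((2120 - 11868)/(48548/155) + 7022/4283) = 21*(-9748*155/48548 + 7022*(1/4283)) = 21*(-377735/12137 + 7022/4283) = 21*(-1532612991/51982771) = -32184872811/51982771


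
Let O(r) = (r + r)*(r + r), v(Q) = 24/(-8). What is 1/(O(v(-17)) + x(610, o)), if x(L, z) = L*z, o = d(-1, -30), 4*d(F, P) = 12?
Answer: 1/1866 ≈ 0.00053591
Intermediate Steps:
v(Q) = -3 (v(Q) = 24*(-⅛) = -3)
d(F, P) = 3 (d(F, P) = (¼)*12 = 3)
o = 3
O(r) = 4*r² (O(r) = (2*r)*(2*r) = 4*r²)
1/(O(v(-17)) + x(610, o)) = 1/(4*(-3)² + 610*3) = 1/(4*9 + 1830) = 1/(36 + 1830) = 1/1866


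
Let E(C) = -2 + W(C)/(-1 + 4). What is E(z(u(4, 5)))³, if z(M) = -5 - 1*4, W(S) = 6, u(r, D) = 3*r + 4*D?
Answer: 0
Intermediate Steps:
z(M) = -9 (z(M) = -5 - 4 = -9)
E(C) = 0 (E(C) = -2 + 6/(-1 + 4) = -2 + 6/3 = -2 + 6*(⅓) = -2 + 2 = 0)
E(z(u(4, 5)))³ = 0³ = 0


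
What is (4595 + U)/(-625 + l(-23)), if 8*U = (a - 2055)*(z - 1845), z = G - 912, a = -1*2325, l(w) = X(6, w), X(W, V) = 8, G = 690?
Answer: -2272555/1234 ≈ -1841.6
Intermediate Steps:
l(w) = 8
a = -2325
z = -222 (z = 690 - 912 = -222)
U = 2263365/2 (U = ((-2325 - 2055)*(-222 - 1845))/8 = (-4380*(-2067))/8 = (⅛)*9053460 = 2263365/2 ≈ 1.1317e+6)
(4595 + U)/(-625 + l(-23)) = (4595 + 2263365/2)/(-625 + 8) = (2272555/2)/(-617) = (2272555/2)*(-1/617) = -2272555/1234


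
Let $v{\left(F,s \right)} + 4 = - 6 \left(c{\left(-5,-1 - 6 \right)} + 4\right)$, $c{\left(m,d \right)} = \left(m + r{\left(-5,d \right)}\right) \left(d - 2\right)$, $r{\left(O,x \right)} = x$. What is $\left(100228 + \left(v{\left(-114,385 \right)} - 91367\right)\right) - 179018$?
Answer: $-170833$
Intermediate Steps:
$c{\left(m,d \right)} = \left(-2 + d\right) \left(d + m\right)$ ($c{\left(m,d \right)} = \left(m + d\right) \left(d - 2\right) = \left(d + m\right) \left(-2 + d\right) = \left(-2 + d\right) \left(d + m\right)$)
$v{\left(F,s \right)} = -676$ ($v{\left(F,s \right)} = -4 - 6 \left(\left(\left(-1 - 6\right)^{2} - 2 \left(-1 - 6\right) - -10 + \left(-1 - 6\right) \left(-5\right)\right) + 4\right) = -4 - 6 \left(\left(\left(-1 - 6\right)^{2} - 2 \left(-1 - 6\right) + 10 + \left(-1 - 6\right) \left(-5\right)\right) + 4\right) = -4 - 6 \left(\left(\left(-7\right)^{2} - -14 + 10 - -35\right) + 4\right) = -4 - 6 \left(\left(49 + 14 + 10 + 35\right) + 4\right) = -4 - 6 \left(108 + 4\right) = -4 - 672 = -676$)
$\left(100228 + \left(v{\left(-114,385 \right)} - 91367\right)\right) - 179018 = \left(100228 - 92043\right) - 179018 = 8185 - 179018 = -170833$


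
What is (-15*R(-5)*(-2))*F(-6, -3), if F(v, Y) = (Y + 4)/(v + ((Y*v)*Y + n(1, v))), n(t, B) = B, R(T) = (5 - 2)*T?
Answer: 75/11 ≈ 6.8182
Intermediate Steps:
R(T) = 3*T
F(v, Y) = (4 + Y)/(2*v + v*Y²) (F(v, Y) = (Y + 4)/(v + ((Y*v)*Y + v)) = (4 + Y)/(v + (v*Y² + v)) = (4 + Y)/(v + (v + v*Y²)) = (4 + Y)/(2*v + v*Y²))
(-15*R(-5)*(-2))*F(-6, -3) = (-15*3*(-5)*(-2))*((4 - 3)/((-6)*(2 + (-3)²))) = (-(-225)*(-2))*(-⅙*1/(2 + 9)) = (-15*30)*(-⅙*1/11) = -(-75)/11 = -450*(-1/66) = 75/11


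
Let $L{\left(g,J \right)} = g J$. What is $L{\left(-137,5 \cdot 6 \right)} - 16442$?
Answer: $-20552$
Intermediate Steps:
$L{\left(g,J \right)} = J g$
$L{\left(-137,5 \cdot 6 \right)} - 16442 = 5 \cdot 6 \left(-137\right) - 16442 = 30 \left(-137\right) - 16442 = -4110 - 16442 = -20552$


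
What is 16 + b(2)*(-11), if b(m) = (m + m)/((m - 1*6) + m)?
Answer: 38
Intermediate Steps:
b(m) = 2*m/(-6 + 2*m) (b(m) = (2*m)/((m - 6) + m) = (2*m)/((-6 + m) + m) = (2*m)/(-6 + 2*m) = 2*m/(-6 + 2*m))
16 + b(2)*(-11) = 16 + (2/(-3 + 2))*(-11) = 16 + (2/(-1))*(-11) = 16 + (2*(-1))*(-11) = 16 - 2*(-11) = 16 + 22 = 38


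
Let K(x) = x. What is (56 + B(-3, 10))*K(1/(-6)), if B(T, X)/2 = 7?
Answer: -35/3 ≈ -11.667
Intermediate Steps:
B(T, X) = 14 (B(T, X) = 2*7 = 14)
(56 + B(-3, 10))*K(1/(-6)) = (56 + 14)/(-6) = 70*(-⅙) = -35/3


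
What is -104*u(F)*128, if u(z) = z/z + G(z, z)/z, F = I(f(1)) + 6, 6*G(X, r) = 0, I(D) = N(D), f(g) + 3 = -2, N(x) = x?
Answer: -13312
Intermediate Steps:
f(g) = -5 (f(g) = -3 - 2 = -5)
I(D) = D
G(X, r) = 0 (G(X, r) = (⅙)*0 = 0)
F = 1 (F = -5 + 6 = 1)
u(z) = 1 (u(z) = z/z + 0/z = 1 + 0 = 1)
-104*u(F)*128 = -104*1*128 = -104*128 = -13312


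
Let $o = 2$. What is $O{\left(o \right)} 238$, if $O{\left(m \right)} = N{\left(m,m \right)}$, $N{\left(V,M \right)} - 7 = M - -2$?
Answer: $2618$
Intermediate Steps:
$N{\left(V,M \right)} = 9 + M$ ($N{\left(V,M \right)} = 7 + \left(M - -2\right) = 7 + \left(M + 2\right) = 7 + \left(2 + M\right) = 9 + M$)
$O{\left(m \right)} = 9 + m$
$O{\left(o \right)} 238 = \left(9 + 2\right) 238 = 11 \cdot 238 = 2618$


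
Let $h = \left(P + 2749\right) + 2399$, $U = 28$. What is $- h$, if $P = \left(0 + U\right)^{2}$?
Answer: $-5932$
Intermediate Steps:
$P = 784$ ($P = \left(0 + 28\right)^{2} = 28^{2} = 784$)
$h = 5932$ ($h = \left(784 + 2749\right) + 2399 = 3533 + 2399 = 5932$)
$- h = \left(-1\right) 5932 = -5932$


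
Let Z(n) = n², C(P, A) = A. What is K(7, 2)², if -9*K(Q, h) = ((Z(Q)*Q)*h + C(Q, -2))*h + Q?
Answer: 1890625/81 ≈ 23341.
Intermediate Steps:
K(Q, h) = -Q/9 - h*(-2 + h*Q³)/9 (K(Q, h) = -(((Q²*Q)*h - 2)*h + Q)/9 = -((Q³*h - 2)*h + Q)/9 = -((h*Q³ - 2)*h + Q)/9 = -((-2 + h*Q³)*h + Q)/9 = -(h*(-2 + h*Q³) + Q)/9 = -(Q + h*(-2 + h*Q³))/9 = -Q/9 - h*(-2 + h*Q³)/9)
K(7, 2)² = (-⅑*7 + (2/9)*2 - ⅑*7³*2²)² = (-7/9 + 4/9 - ⅑*343*4)² = (-7/9 + 4/9 - 1372/9)² = (-1375/9)² = 1890625/81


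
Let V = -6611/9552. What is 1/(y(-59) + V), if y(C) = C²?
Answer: 9552/33243901 ≈ 0.00028733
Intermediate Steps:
V = -6611/9552 (V = -6611*1/9552 = -6611/9552 ≈ -0.69211)
1/(y(-59) + V) = 1/((-59)² - 6611/9552) = 1/(3481 - 6611/9552) = 1/(33243901/9552) = 9552/33243901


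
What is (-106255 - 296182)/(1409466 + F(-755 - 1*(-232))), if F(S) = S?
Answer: -402437/1408943 ≈ -0.28563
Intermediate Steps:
(-106255 - 296182)/(1409466 + F(-755 - 1*(-232))) = (-106255 - 296182)/(1409466 + (-755 - 1*(-232))) = -402437/(1409466 + (-755 + 232)) = -402437/(1409466 - 523) = -402437/1408943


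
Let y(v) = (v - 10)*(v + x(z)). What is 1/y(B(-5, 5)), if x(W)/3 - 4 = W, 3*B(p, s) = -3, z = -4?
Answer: 1/11 ≈ 0.090909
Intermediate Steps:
B(p, s) = -1 (B(p, s) = (1/3)*(-3) = -1)
x(W) = 12 + 3*W
y(v) = v*(-10 + v) (y(v) = (v - 10)*(v + (12 + 3*(-4))) = (-10 + v)*(v + (12 - 12)) = (-10 + v)*(v + 0) = (-10 + v)*v = v*(-10 + v))
1/y(B(-5, 5)) = 1/(-(-10 - 1)) = 1/(-1*(-11)) = 1/11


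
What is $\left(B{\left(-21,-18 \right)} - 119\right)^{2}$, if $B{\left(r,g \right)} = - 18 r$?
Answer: $67081$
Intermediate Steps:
$\left(B{\left(-21,-18 \right)} - 119\right)^{2} = \left(\left(-18\right) \left(-21\right) - 119\right)^{2} = \left(378 - 119\right)^{2} = 259^{2} = 67081$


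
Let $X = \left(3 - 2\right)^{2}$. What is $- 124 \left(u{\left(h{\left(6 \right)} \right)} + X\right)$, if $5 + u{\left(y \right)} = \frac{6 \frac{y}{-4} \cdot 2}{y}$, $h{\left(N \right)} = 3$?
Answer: $868$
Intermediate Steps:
$X = 1$ ($X = 1^{2} = 1$)
$u{\left(y \right)} = -8$ ($u{\left(y \right)} = -5 + \frac{6 \frac{y}{-4} \cdot 2}{y} = -5 + \frac{6 y \left(- \frac{1}{4}\right) 2}{y} = -5 + \frac{6 \left(- \frac{y}{4}\right) 2}{y} = -5 + \frac{- \frac{3 y}{2} \cdot 2}{y} = -5 + \frac{\left(-3\right) y}{y} = -5 - 3 = -8$)
$- 124 \left(u{\left(h{\left(6 \right)} \right)} + X\right) = - 124 \left(-8 + 1\right) = \left(-124\right) \left(-7\right) = 868$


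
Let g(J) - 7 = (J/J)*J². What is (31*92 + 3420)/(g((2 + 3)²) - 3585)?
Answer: -6272/2953 ≈ -2.1239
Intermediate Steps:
g(J) = 7 + J² (g(J) = 7 + (J/J)*J² = 7 + 1*J² = 7 + J²)
(31*92 + 3420)/(g((2 + 3)²) - 3585) = (31*92 + 3420)/((7 + ((2 + 3)²)²) - 3585) = (2852 + 3420)/((7 + (5²)²) - 3585) = 6272/((7 + 25²) - 3585) = 6272/((7 + 625) - 3585) = 6272/(632 - 3585) = 6272/(-2953) = 6272*(-1/2953) = -6272/2953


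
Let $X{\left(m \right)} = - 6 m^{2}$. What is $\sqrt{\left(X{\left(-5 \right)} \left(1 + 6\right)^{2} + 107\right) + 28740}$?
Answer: $\sqrt{21497} \approx 146.62$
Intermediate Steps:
$\sqrt{\left(X{\left(-5 \right)} \left(1 + 6\right)^{2} + 107\right) + 28740} = \sqrt{\left(- 6 \left(-5\right)^{2} \left(1 + 6\right)^{2} + 107\right) + 28740} = \sqrt{\left(\left(-6\right) 25 \cdot 7^{2} + 107\right) + 28740} = \sqrt{\left(\left(-150\right) 49 + 107\right) + 28740} = \sqrt{\left(-7350 + 107\right) + 28740} = \sqrt{-7243 + 28740} = \sqrt{21497}$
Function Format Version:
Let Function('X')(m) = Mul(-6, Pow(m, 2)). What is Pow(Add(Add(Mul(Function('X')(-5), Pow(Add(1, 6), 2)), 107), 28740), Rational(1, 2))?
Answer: Pow(21497, Rational(1, 2)) ≈ 146.62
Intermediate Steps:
Pow(Add(Add(Mul(Function('X')(-5), Pow(Add(1, 6), 2)), 107), 28740), Rational(1, 2)) = Pow(Add(Add(Mul(Mul(-6, Pow(-5, 2)), Pow(Add(1, 6), 2)), 107), 28740), Rational(1, 2)) = Pow(Add(Add(Mul(Mul(-6, 25), Pow(7, 2)), 107), 28740), Rational(1, 2)) = Pow(Add(Add(Mul(-150, 49), 107), 28740), Rational(1, 2)) = Pow(Add(Add(-7350, 107), 28740), Rational(1, 2)) = Pow(Add(-7243, 28740), Rational(1, 2)) = Pow(21497, Rational(1, 2))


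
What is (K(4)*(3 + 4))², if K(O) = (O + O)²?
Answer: 200704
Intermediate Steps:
K(O) = 4*O² (K(O) = (2*O)² = 4*O²)
(K(4)*(3 + 4))² = ((4*4²)*(3 + 4))² = ((4*16)*7)² = (64*7)² = 448² = 200704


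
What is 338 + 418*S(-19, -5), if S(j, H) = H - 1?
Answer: -2170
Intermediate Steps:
S(j, H) = -1 + H
338 + 418*S(-19, -5) = 338 + 418*(-1 - 5) = 338 + 418*(-6) = 338 - 2508 = -2170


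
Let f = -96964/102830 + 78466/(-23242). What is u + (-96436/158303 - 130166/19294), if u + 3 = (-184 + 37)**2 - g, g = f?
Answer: 2815983165499377152896/130351707695111045 ≈ 21603.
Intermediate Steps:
f = -368653431/85356245 (f = -96964*1/102830 + 78466*(-1/23242) = -6926/7345 - 39233/11621 = -368653431/85356245 ≈ -4.3190)
g = -368653431/85356245 ≈ -4.3190
u = 1844575682901/85356245 (u = -3 + ((-184 + 37)**2 - 1*(-368653431/85356245)) = -3 + ((-147)**2 + 368653431/85356245) = -3 + (21609 + 368653431/85356245) = -3 + 1844831751636/85356245 = 1844575682901/85356245 ≈ 21610.)
u + (-96436/158303 - 130166/19294) = 1844575682901/85356245 + (-96436/158303 - 130166/19294) = 1844575682901/85356245 + (-96436*1/158303 - 130166*1/19294) = 1844575682901/85356245 + (-96436/158303 - 65083/9647) = 1844575682901/85356245 - 11233152241/1527149041 = 2815983165499377152896/130351707695111045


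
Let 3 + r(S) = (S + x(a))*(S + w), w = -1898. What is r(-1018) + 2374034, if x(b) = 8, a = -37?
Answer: 5319191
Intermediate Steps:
r(S) = -3 + (-1898 + S)*(8 + S) (r(S) = -3 + (S + 8)*(S - 1898) = -3 + (8 + S)*(-1898 + S) = -3 + (-1898 + S)*(8 + S))
r(-1018) + 2374034 = (-15187 + (-1018)² - 1890*(-1018)) + 2374034 = (-15187 + 1036324 + 1924020) + 2374034 = 2945157 + 2374034 = 5319191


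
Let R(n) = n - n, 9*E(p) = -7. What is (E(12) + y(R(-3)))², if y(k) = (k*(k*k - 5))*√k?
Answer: 49/81 ≈ 0.60494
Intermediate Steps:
E(p) = -7/9 (E(p) = (⅑)*(-7) = -7/9)
R(n) = 0
y(k) = k^(3/2)*(-5 + k²) (y(k) = (k*(k² - 5))*√k = (k*(-5 + k²))*√k = k^(3/2)*(-5 + k²))
(E(12) + y(R(-3)))² = (-7/9 + 0^(3/2)*(-5 + 0²))² = (-7/9 + 0*(-5 + 0))² = (-7/9 + 0*(-5))² = (-7/9 + 0)² = (-7/9)² = 49/81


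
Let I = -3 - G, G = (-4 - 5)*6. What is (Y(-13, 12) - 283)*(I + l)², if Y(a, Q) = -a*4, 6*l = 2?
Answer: -1826132/3 ≈ -6.0871e+5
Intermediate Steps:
l = ⅓ (l = (⅙)*2 = ⅓ ≈ 0.33333)
G = -54 (G = -9*6 = -54)
I = 51 (I = -3 - 1*(-54) = -3 + 54 = 51)
Y(a, Q) = -4*a
(Y(-13, 12) - 283)*(I + l)² = (-4*(-13) - 283)*(51 + ⅓)² = (52 - 283)*(154/3)² = -231*23716/9 = -1826132/3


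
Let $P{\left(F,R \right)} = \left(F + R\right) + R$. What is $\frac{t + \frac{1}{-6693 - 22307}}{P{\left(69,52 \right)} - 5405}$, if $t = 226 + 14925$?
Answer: $- \frac{439378999}{151728000} \approx -2.8958$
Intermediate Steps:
$t = 15151$
$P{\left(F,R \right)} = F + 2 R$
$\frac{t + \frac{1}{-6693 - 22307}}{P{\left(69,52 \right)} - 5405} = \frac{15151 + \frac{1}{-6693 - 22307}}{\left(69 + 2 \cdot 52\right) - 5405} = \frac{15151 + \frac{1}{-29000}}{\left(69 + 104\right) - 5405} = \frac{15151 - \frac{1}{29000}}{173 - 5405} = \frac{439378999}{29000 \left(-5232\right)} = \frac{439378999}{29000} \left(- \frac{1}{5232}\right) = - \frac{439378999}{151728000}$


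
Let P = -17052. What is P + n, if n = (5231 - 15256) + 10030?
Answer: -17047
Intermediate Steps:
n = 5 (n = -10025 + 10030 = 5)
P + n = -17052 + 5 = -17047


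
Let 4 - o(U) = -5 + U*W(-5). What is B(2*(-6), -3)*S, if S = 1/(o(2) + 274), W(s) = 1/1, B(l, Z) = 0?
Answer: 0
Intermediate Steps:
W(s) = 1
o(U) = 9 - U (o(U) = 4 - (-5 + U*1) = 4 - (-5 + U) = 4 + (5 - U) = 9 - U)
S = 1/281 (S = 1/((9 - 1*2) + 274) = 1/((9 - 2) + 274) = 1/(7 + 274) = 1/281 ≈ 0.0035587)
B(2*(-6), -3)*S = 0*(1/281) = 0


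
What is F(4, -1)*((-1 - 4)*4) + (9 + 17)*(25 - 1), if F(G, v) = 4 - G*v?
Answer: 464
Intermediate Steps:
F(G, v) = 4 - G*v
F(4, -1)*((-1 - 4)*4) + (9 + 17)*(25 - 1) = (4 - 1*4*(-1))*((-1 - 4)*4) + (9 + 17)*(25 - 1) = (4 + 4)*(-5*4) + 26*24 = 8*(-20) + 624 = -160 + 624 = 464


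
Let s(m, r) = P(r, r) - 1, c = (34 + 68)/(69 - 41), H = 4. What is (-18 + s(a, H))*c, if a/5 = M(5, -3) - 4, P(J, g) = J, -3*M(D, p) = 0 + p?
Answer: -765/14 ≈ -54.643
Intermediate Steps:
M(D, p) = -p/3 (M(D, p) = -(0 + p)/3 = -p/3)
a = -15 (a = 5*(-⅓*(-3) - 4) = 5*(1 - 4) = 5*(-3) = -15)
c = 51/14 (c = 102/28 = 102*(1/28) = 51/14 ≈ 3.6429)
s(m, r) = -1 + r (s(m, r) = r - 1 = -1 + r)
(-18 + s(a, H))*c = (-18 + (-1 + 4))*(51/14) = (-18 + 3)*(51/14) = -15*51/14 = -765/14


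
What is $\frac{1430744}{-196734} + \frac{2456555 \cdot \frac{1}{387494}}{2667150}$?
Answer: $- \frac{49289335125131701}{6777516610807380} \approx -7.2725$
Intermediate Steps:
$\frac{1430744}{-196734} + \frac{2456555 \cdot \frac{1}{387494}}{2667150} = 1430744 \left(- \frac{1}{196734}\right) + 2456555 \cdot \frac{1}{387494} \cdot \frac{1}{2667150} = - \frac{715372}{98367} + \frac{2456555}{387494} \cdot \frac{1}{2667150} = - \frac{715372}{98367} + \frac{491311}{206700924420} = - \frac{49289335125131701}{6777516610807380}$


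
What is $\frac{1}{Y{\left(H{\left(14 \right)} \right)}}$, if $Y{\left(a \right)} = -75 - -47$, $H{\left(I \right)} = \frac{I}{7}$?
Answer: $- \frac{1}{28} \approx -0.035714$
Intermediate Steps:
$H{\left(I \right)} = \frac{I}{7}$ ($H{\left(I \right)} = I \frac{1}{7} = \frac{I}{7}$)
$Y{\left(a \right)} = -28$ ($Y{\left(a \right)} = -75 + 47 = -28$)
$\frac{1}{Y{\left(H{\left(14 \right)} \right)}} = \frac{1}{-28} = - \frac{1}{28}$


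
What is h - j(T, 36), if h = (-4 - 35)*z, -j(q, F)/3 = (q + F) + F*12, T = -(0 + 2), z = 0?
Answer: 1398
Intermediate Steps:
T = -2 (T = -1*2 = -2)
j(q, F) = -39*F - 3*q (j(q, F) = -3*((q + F) + F*12) = -3*((F + q) + 12*F) = -3*(q + 13*F) = -39*F - 3*q)
h = 0 (h = (-4 - 35)*0 = -39*0 = 0)
h - j(T, 36) = 0 - (-39*36 - 3*(-2)) = 0 - (-1404 + 6) = 0 - 1*(-1398) = 0 + 1398 = 1398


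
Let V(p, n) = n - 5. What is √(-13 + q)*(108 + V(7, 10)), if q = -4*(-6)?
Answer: 113*√11 ≈ 374.78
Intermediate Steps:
V(p, n) = -5 + n
q = 24
√(-13 + q)*(108 + V(7, 10)) = √(-13 + 24)*(108 + (-5 + 10)) = √11*(108 + 5) = √11*113 = 113*√11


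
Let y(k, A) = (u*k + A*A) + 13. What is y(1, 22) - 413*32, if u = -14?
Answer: -12733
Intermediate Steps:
y(k, A) = 13 + A**2 - 14*k (y(k, A) = (-14*k + A*A) + 13 = (-14*k + A**2) + 13 = (A**2 - 14*k) + 13 = 13 + A**2 - 14*k)
y(1, 22) - 413*32 = (13 + 22**2 - 14*1) - 413*32 = (13 + 484 - 14) - 13216 = 483 - 13216 = -12733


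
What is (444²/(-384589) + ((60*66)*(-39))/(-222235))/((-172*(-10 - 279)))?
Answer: 3526110/961199057221 ≈ 3.6685e-6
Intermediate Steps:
(444²/(-384589) + ((60*66)*(-39))/(-222235))/((-172*(-10 - 279))) = (197136*(-1/384589) + (3960*(-39))*(-1/222235))/((-172*(-289))) = (-197136/384589 - 154440*(-1/222235))/49708 = (-197136/384589 + 2376/3419)*(1/49708) = (239775480/1314909791)*(1/49708) = 3526110/961199057221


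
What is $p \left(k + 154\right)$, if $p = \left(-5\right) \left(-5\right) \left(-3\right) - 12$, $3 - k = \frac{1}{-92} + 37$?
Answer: $- \frac{960567}{92} \approx -10441.0$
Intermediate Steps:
$k = - \frac{3127}{92}$ ($k = 3 - \left(\frac{1}{-92} + 37\right) = 3 - \left(- \frac{1}{92} + 37\right) = 3 - \frac{3403}{92} = - \frac{3127}{92} \approx -33.989$)
$p = -87$ ($p = 25 \left(-3\right) - 12 = -75 - 12 = -87$)
$p \left(k + 154\right) = - 87 \left(- \frac{3127}{92} + 154\right) = \left(-87\right) \frac{11041}{92} = - \frac{960567}{92}$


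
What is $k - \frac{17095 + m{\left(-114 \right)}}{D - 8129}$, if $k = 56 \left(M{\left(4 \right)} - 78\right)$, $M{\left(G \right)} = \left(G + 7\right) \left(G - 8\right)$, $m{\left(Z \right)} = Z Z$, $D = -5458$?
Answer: $- \frac{92796293}{13587} \approx -6829.8$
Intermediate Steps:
$m{\left(Z \right)} = Z^{2}$
$M{\left(G \right)} = \left(-8 + G\right) \left(7 + G\right)$ ($M{\left(G \right)} = \left(7 + G\right) \left(-8 + G\right) = \left(-8 + G\right) \left(7 + G\right)$)
$k = -6832$ ($k = 56 \left(\left(-56 + 4^{2} - 4\right) - 78\right) = 56 \left(\left(-56 + 16 - 4\right) - 78\right) = 56 \left(-44 - 78\right) = 56 \left(-122\right) = -6832$)
$k - \frac{17095 + m{\left(-114 \right)}}{D - 8129} = -6832 - \frac{17095 + \left(-114\right)^{2}}{-5458 - 8129} = -6832 - \frac{17095 + 12996}{-13587} = -6832 - 30091 \left(- \frac{1}{13587}\right) = -6832 - - \frac{30091}{13587} = -6832 + \frac{30091}{13587} = - \frac{92796293}{13587}$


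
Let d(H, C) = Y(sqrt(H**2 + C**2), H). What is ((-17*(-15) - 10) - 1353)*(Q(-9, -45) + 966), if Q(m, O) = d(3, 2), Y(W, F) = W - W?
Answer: -1070328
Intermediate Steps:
Y(W, F) = 0
d(H, C) = 0
Q(m, O) = 0
((-17*(-15) - 10) - 1353)*(Q(-9, -45) + 966) = ((-17*(-15) - 10) - 1353)*(0 + 966) = ((255 - 10) - 1353)*966 = (245 - 1353)*966 = -1108*966 = -1070328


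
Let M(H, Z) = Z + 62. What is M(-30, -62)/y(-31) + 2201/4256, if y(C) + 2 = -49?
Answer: 2201/4256 ≈ 0.51715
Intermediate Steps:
M(H, Z) = 62 + Z
y(C) = -51 (y(C) = -2 - 49 = -51)
M(-30, -62)/y(-31) + 2201/4256 = (62 - 62)/(-51) + 2201/4256 = 0*(-1/51) + 2201*(1/4256) = 0 + 2201/4256 = 2201/4256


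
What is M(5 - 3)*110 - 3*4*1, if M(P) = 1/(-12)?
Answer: -127/6 ≈ -21.167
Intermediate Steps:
M(P) = -1/12
M(5 - 3)*110 - 3*4*1 = -1/12*110 - 3*4*1 = -55/6 - 12*1 = -55/6 - 12 = -127/6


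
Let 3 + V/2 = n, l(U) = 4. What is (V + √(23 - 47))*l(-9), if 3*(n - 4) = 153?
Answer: 416 + 8*I*√6 ≈ 416.0 + 19.596*I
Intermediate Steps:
n = 55 (n = 4 + (⅓)*153 = 4 + 51 = 55)
V = 104 (V = -6 + 2*55 = -6 + 110 = 104)
(V + √(23 - 47))*l(-9) = (104 + √(23 - 47))*4 = (104 + √(-24))*4 = (104 + 2*I*√6)*4 = 416 + 8*I*√6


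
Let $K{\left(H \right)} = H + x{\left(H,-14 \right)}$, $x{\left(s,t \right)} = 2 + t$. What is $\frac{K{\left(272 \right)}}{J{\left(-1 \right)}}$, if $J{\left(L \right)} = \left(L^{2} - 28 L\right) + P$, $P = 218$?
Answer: $\frac{20}{19} \approx 1.0526$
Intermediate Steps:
$K{\left(H \right)} = -12 + H$ ($K{\left(H \right)} = H + \left(2 - 14\right) = H - 12 = -12 + H$)
$J{\left(L \right)} = 218 + L^{2} - 28 L$ ($J{\left(L \right)} = \left(L^{2} - 28 L\right) + 218 = 218 + L^{2} - 28 L$)
$\frac{K{\left(272 \right)}}{J{\left(-1 \right)}} = \frac{-12 + 272}{218 + \left(-1\right)^{2} - -28} = \frac{260}{218 + 1 + 28} = \frac{260}{247} = 260 \cdot \frac{1}{247} = \frac{20}{19}$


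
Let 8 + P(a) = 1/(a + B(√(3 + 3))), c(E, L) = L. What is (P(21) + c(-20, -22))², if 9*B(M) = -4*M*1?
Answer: 126510397353/141015625 - 8536392*√6/141015625 ≈ 896.99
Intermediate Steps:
B(M) = -4*M/9 (B(M) = (-4*M*1)/9 = (-4*M)/9 = -4*M/9)
P(a) = -8 + 1/(a - 4*√6/9) (P(a) = -8 + 1/(a - 4*√(3 + 3)/9) = -8 + 1/(a - 4*√6/9))
(P(21) + c(-20, -22))² = ((9 - 72*21 + 32*√6)/(-4*√6 + 9*21) - 22)² = ((9 - 1512 + 32*√6)/(-4*√6 + 189) - 22)² = ((-1503 + 32*√6)/(189 - 4*√6) - 22)² = (-22 + (-1503 + 32*√6)/(189 - 4*√6))²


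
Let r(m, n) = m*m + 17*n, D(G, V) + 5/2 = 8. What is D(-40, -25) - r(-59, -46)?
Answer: -5387/2 ≈ -2693.5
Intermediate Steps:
D(G, V) = 11/2 (D(G, V) = -5/2 + 8 = 11/2)
r(m, n) = m² + 17*n
D(-40, -25) - r(-59, -46) = 11/2 - ((-59)² + 17*(-46)) = 11/2 - (3481 - 782) = 11/2 - 1*2699 = 11/2 - 2699 = -5387/2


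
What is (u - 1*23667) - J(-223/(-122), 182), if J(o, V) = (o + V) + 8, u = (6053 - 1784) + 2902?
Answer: -2035915/122 ≈ -16688.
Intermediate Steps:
u = 7171 (u = 4269 + 2902 = 7171)
J(o, V) = 8 + V + o (J(o, V) = (V + o) + 8 = 8 + V + o)
(u - 1*23667) - J(-223/(-122), 182) = (7171 - 1*23667) - (8 + 182 - 223/(-122)) = (7171 - 23667) - (8 + 182 - 223*(-1/122)) = -16496 - (8 + 182 + 223/122) = -16496 - 1*23403/122 = -16496 - 23403/122 = -2035915/122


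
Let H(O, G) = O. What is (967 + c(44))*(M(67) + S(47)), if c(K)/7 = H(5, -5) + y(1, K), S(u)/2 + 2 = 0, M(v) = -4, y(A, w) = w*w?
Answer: -116432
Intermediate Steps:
y(A, w) = w²
S(u) = -4 (S(u) = -4 + 2*0 = -4 + 0 = -4)
c(K) = 35 + 7*K² (c(K) = 7*(5 + K²) = 35 + 7*K²)
(967 + c(44))*(M(67) + S(47)) = (967 + (35 + 7*44²))*(-4 - 4) = (967 + (35 + 7*1936))*(-8) = (967 + (35 + 13552))*(-8) = (967 + 13587)*(-8) = 14554*(-8) = -116432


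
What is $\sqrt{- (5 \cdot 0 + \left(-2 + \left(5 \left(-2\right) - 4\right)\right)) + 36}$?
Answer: $2 \sqrt{13} \approx 7.2111$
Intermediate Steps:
$\sqrt{- (5 \cdot 0 + \left(-2 + \left(5 \left(-2\right) - 4\right)\right)) + 36} = \sqrt{- (0 - 16) + 36} = \sqrt{\left(-1\right) \left(-16\right) + 36} = \sqrt{16 + 36} = \sqrt{52} = 2 \sqrt{13}$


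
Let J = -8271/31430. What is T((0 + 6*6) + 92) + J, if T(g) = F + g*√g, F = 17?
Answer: 526039/31430 + 1024*√2 ≈ 1464.9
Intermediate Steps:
T(g) = 17 + g^(3/2) (T(g) = 17 + g*√g = 17 + g^(3/2))
J = -8271/31430 (J = -8271*1/31430 = -8271/31430 ≈ -0.26316)
T((0 + 6*6) + 92) + J = (17 + ((0 + 6*6) + 92)^(3/2)) - 8271/31430 = (17 + ((0 + 36) + 92)^(3/2)) - 8271/31430 = (17 + (36 + 92)^(3/2)) - 8271/31430 = (17 + 128^(3/2)) - 8271/31430 = (17 + 1024*√2) - 8271/31430 = 526039/31430 + 1024*√2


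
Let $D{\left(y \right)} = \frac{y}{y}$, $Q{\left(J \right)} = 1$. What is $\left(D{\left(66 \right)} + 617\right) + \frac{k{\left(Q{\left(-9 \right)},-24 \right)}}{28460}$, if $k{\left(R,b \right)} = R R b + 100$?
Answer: $\frac{4397089}{7115} \approx 618.0$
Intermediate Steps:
$k{\left(R,b \right)} = 100 + b R^{2}$ ($k{\left(R,b \right)} = R^{2} b + 100 = b R^{2} + 100 = 100 + b R^{2}$)
$D{\left(y \right)} = 1$
$\left(D{\left(66 \right)} + 617\right) + \frac{k{\left(Q{\left(-9 \right)},-24 \right)}}{28460} = \left(1 + 617\right) + \frac{100 - 24 \cdot 1^{2}}{28460} = 618 + \left(100 - 24\right) \frac{1}{28460} = 618 + 76 \cdot \frac{1}{28460} = 618 + \frac{19}{7115} = \frac{4397089}{7115}$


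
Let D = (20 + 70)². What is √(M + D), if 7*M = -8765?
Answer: √335545/7 ≈ 82.752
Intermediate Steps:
D = 8100 (D = 90² = 8100)
M = -8765/7 (M = (⅐)*(-8765) = -8765/7 ≈ -1252.1)
√(M + D) = √(-8765/7 + 8100) = √(47935/7) = √335545/7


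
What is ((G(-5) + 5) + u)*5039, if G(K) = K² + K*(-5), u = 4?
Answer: 297301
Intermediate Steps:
G(K) = K² - 5*K
((G(-5) + 5) + u)*5039 = ((-5*(-5 - 5) + 5) + 4)*5039 = ((-5*(-10) + 5) + 4)*5039 = ((50 + 5) + 4)*5039 = (55 + 4)*5039 = 59*5039 = 297301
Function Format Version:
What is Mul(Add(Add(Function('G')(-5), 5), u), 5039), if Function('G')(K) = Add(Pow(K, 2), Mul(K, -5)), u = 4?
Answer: 297301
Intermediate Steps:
Function('G')(K) = Add(Pow(K, 2), Mul(-5, K))
Mul(Add(Add(Function('G')(-5), 5), u), 5039) = Mul(Add(Add(Mul(-5, Add(-5, -5)), 5), 4), 5039) = Mul(Add(Add(Mul(-5, -10), 5), 4), 5039) = Mul(Add(Add(50, 5), 4), 5039) = Mul(Add(55, 4), 5039) = Mul(59, 5039) = 297301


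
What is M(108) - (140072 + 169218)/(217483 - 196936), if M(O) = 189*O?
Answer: 419096074/20547 ≈ 20397.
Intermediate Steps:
M(108) - (140072 + 169218)/(217483 - 196936) = 189*108 - (140072 + 169218)/(217483 - 196936) = 20412 - 309290/20547 = 419096074/20547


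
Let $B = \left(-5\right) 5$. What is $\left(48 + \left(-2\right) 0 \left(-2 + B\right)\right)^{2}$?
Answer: $2304$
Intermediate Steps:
$B = -25$
$\left(48 + \left(-2\right) 0 \left(-2 + B\right)\right)^{2} = \left(48 + \left(-2\right) 0 \left(-2 - 25\right)\right)^{2} = \left(48 + 0 \left(-27\right)\right)^{2} = \left(48 + 0\right)^{2} = 48^{2} = 2304$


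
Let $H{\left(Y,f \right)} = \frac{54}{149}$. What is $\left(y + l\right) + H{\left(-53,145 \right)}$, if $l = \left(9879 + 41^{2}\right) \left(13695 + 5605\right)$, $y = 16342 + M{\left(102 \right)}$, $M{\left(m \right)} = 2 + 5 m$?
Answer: $\frac{33245603300}{149} \approx 2.2312 \cdot 10^{8}$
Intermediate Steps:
$H{\left(Y,f \right)} = \frac{54}{149}$ ($H{\left(Y,f \right)} = 54 \cdot \frac{1}{149} = \frac{54}{149}$)
$y = 16854$ ($y = 16342 + \left(2 + 5 \cdot 102\right) = 16342 + \left(2 + 510\right) = 16342 + 512 = 16854$)
$l = 223108000$ ($l = \left(9879 + 1681\right) 19300 = 11560 \cdot 19300 = 223108000$)
$\left(y + l\right) + H{\left(-53,145 \right)} = \left(16854 + 223108000\right) + \frac{54}{149} = 223124854 + \frac{54}{149} = \frac{33245603300}{149}$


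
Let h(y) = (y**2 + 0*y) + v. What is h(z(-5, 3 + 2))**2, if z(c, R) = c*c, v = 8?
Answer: 400689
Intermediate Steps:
z(c, R) = c**2
h(y) = 8 + y**2 (h(y) = (y**2 + 0*y) + 8 = (y**2 + 0) + 8 = y**2 + 8 = 8 + y**2)
h(z(-5, 3 + 2))**2 = (8 + ((-5)**2)**2)**2 = (8 + 25**2)**2 = (8 + 625)**2 = 633**2 = 400689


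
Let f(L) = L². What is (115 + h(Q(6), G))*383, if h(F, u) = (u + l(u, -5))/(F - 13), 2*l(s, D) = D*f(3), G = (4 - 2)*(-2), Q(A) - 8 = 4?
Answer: 108389/2 ≈ 54195.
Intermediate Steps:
Q(A) = 12 (Q(A) = 8 + 4 = 12)
G = -4 (G = 2*(-2) = -4)
l(s, D) = 9*D/2 (l(s, D) = (D*3²)/2 = (D*9)/2 = (9*D)/2 = 9*D/2)
h(F, u) = (-45/2 + u)/(-13 + F) (h(F, u) = (u + (9/2)*(-5))/(F - 13) = (u - 45/2)/(-13 + F) = (-45/2 + u)/(-13 + F))
(115 + h(Q(6), G))*383 = (115 + (-45/2 - 4)/(-13 + 12))*383 = (115 - 53/2/(-1))*383 = (115 - 1*(-53/2))*383 = (115 + 53/2)*383 = (283/2)*383 = 108389/2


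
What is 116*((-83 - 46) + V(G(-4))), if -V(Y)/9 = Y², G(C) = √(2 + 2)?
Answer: -19140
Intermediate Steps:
G(C) = 2 (G(C) = √4 = 2)
V(Y) = -9*Y²
116*((-83 - 46) + V(G(-4))) = 116*((-83 - 46) - 9*2²) = 116*(-129 - 9*4) = 116*(-129 - 36) = 116*(-165) = -19140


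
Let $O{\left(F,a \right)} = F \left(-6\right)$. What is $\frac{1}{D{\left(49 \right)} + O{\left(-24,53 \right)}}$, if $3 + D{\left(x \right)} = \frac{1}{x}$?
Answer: $\frac{49}{6910} \approx 0.0070912$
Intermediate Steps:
$O{\left(F,a \right)} = - 6 F$
$D{\left(x \right)} = -3 + \frac{1}{x}$
$\frac{1}{D{\left(49 \right)} + O{\left(-24,53 \right)}} = \frac{1}{\left(-3 + \frac{1}{49}\right) - -144} = \frac{1}{\left(-3 + \frac{1}{49}\right) + 144} = \frac{1}{- \frac{146}{49} + 144} = \frac{1}{\frac{6910}{49}} = \frac{49}{6910}$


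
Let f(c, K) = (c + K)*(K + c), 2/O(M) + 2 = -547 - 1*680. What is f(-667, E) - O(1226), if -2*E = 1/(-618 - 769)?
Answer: 4207421252664373/9457248404 ≈ 4.4489e+5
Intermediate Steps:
O(M) = -2/1229 (O(M) = 2/(-2 + (-547 - 1*680)) = 2/(-2 + (-547 - 680)) = 2/(-2 - 1227) = 2/(-1229) = 2*(-1/1229) = -2/1229)
E = 1/2774 (E = -1/(2*(-618 - 769)) = -1/2/(-1387) = -1/2*(-1/1387) = 1/2774 ≈ 0.00036049)
f(c, K) = (K + c)**2 (f(c, K) = (K + c)*(K + c) = (K + c)**2)
f(-667, E) - O(1226) = (1/2774 - 667)**2 - 1*(-2/1229) = (-1850257/2774)**2 + 2/1229 = 3423450966049/7695076 + 2/1229 = 4207421252664373/9457248404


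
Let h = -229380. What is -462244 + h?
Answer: -691624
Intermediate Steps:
-462244 + h = -462244 - 229380 = -691624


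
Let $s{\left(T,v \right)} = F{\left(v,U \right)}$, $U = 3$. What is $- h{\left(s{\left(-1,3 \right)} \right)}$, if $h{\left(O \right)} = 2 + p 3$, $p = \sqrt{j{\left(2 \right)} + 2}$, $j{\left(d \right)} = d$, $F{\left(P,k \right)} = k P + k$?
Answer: $-8$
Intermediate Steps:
$F{\left(P,k \right)} = k + P k$ ($F{\left(P,k \right)} = P k + k = k + P k$)
$s{\left(T,v \right)} = 3 + 3 v$ ($s{\left(T,v \right)} = 3 \left(1 + v\right) = 3 + 3 v$)
$p = 2$ ($p = \sqrt{2 + 2} = \sqrt{4} = 2$)
$h{\left(O \right)} = 8$ ($h{\left(O \right)} = 2 + 2 \cdot 3 = 2 + 6 = 8$)
$- h{\left(s{\left(-1,3 \right)} \right)} = \left(-1\right) 8 = -8$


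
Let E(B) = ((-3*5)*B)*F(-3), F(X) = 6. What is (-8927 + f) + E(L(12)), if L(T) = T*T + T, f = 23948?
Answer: 981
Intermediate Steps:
L(T) = T + T**2 (L(T) = T**2 + T = T + T**2)
E(B) = -90*B (E(B) = ((-3*5)*B)*6 = -15*B*6 = -90*B)
(-8927 + f) + E(L(12)) = (-8927 + 23948) - 1080*(1 + 12) = 15021 - 1080*13 = 15021 - 90*156 = 15021 - 14040 = 981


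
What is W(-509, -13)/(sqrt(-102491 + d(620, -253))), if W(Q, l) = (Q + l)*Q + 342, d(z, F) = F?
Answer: -22170*I*sqrt(2854)/1427 ≈ -829.98*I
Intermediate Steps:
W(Q, l) = 342 + Q*(Q + l) (W(Q, l) = Q*(Q + l) + 342 = 342 + Q*(Q + l))
W(-509, -13)/(sqrt(-102491 + d(620, -253))) = (342 + (-509)**2 - 509*(-13))/(sqrt(-102491 - 253)) = (342 + 259081 + 6617)/(sqrt(-102744)) = 266040/((6*I*sqrt(2854))) = 266040*(-I*sqrt(2854)/17124) = -22170*I*sqrt(2854)/1427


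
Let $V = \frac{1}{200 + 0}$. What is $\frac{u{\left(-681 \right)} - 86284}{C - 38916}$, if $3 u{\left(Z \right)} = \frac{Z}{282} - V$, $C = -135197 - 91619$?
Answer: $\frac{2433231547}{7493642400} \approx 0.32471$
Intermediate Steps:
$V = \frac{1}{200} \approx 0.005$
$C = -226816$ ($C = -135197 - 91619 = -226816$)
$u{\left(Z \right)} = - \frac{1}{600} + \frac{Z}{846}$ ($u{\left(Z \right)} = \frac{\frac{Z}{282} - \frac{1}{200}}{3} = \frac{- \frac{1}{200} + \frac{Z}{282}}{3} = - \frac{1}{600} + \frac{Z}{846}$)
$\frac{u{\left(-681 \right)} - 86284}{C - 38916} = \frac{\left(- \frac{1}{600} + \frac{1}{846} \left(-681\right)\right) - 86284}{-226816 - 38916} = \frac{\left(- \frac{1}{600} - \frac{227}{282}\right) - 86284}{-226816 - 38916} = \frac{- \frac{22747}{28200} - 86284}{-226816 - 38916} = - \frac{2433231547}{28200 \left(-265732\right)} = \left(- \frac{2433231547}{28200}\right) \left(- \frac{1}{265732}\right) = \frac{2433231547}{7493642400}$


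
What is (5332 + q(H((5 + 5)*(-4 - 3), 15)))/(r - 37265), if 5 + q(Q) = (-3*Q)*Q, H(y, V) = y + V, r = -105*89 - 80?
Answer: 1874/23345 ≈ 0.080274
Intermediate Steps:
r = -9425 (r = -9345 - 80 = -9425)
H(y, V) = V + y
q(Q) = -5 - 3*Q² (q(Q) = -5 + (-3*Q)*Q = -5 - 3*Q²)
(5332 + q(H((5 + 5)*(-4 - 3), 15)))/(r - 37265) = (5332 + (-5 - 3*(15 + (5 + 5)*(-4 - 3))²))/(-9425 - 37265) = (5332 + (-5 - 3*(15 + 10*(-7))²))/(-46690) = (5332 + (-5 - 3*(15 - 70)²))*(-1/46690) = (5332 + (-5 - 3*(-55)²))*(-1/46690) = (5332 + (-5 - 3*3025))*(-1/46690) = (5332 + (-5 - 9075))*(-1/46690) = (5332 - 9080)*(-1/46690) = -3748*(-1/46690) = 1874/23345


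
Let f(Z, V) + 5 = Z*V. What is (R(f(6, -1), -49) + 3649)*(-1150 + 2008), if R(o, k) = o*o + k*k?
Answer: 5294718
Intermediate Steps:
f(Z, V) = -5 + V*Z (f(Z, V) = -5 + Z*V = -5 + V*Z)
R(o, k) = k² + o² (R(o, k) = o² + k² = k² + o²)
(R(f(6, -1), -49) + 3649)*(-1150 + 2008) = (((-49)² + (-5 - 1*6)²) + 3649)*(-1150 + 2008) = ((2401 + (-5 - 6)²) + 3649)*858 = ((2401 + (-11)²) + 3649)*858 = ((2401 + 121) + 3649)*858 = (2522 + 3649)*858 = 6171*858 = 5294718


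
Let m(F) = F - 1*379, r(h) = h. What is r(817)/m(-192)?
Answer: -817/571 ≈ -1.4308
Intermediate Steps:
m(F) = -379 + F (m(F) = F - 379 = -379 + F)
r(817)/m(-192) = 817/(-379 - 192) = 817/(-571) = 817*(-1/571) = -817/571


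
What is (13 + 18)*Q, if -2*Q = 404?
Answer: -6262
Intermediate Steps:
Q = -202 (Q = -½*404 = -202)
(13 + 18)*Q = (13 + 18)*(-202) = 31*(-202) = -6262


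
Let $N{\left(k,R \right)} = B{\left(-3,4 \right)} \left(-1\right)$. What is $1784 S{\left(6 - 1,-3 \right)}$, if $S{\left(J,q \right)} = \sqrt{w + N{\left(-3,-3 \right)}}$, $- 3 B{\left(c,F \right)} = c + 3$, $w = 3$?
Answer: $1784 \sqrt{3} \approx 3090.0$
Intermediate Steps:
$B{\left(c,F \right)} = -1 - \frac{c}{3}$ ($B{\left(c,F \right)} = - \frac{c + 3}{3} = - \frac{3 + c}{3} = -1 - \frac{c}{3}$)
$N{\left(k,R \right)} = 0$ ($N{\left(k,R \right)} = \left(-1 - -1\right) \left(-1\right) = \left(-1 + 1\right) \left(-1\right) = 0 \left(-1\right) = 0$)
$S{\left(J,q \right)} = \sqrt{3}$ ($S{\left(J,q \right)} = \sqrt{3 + 0} = \sqrt{3}$)
$1784 S{\left(6 - 1,-3 \right)} = 1784 \sqrt{3}$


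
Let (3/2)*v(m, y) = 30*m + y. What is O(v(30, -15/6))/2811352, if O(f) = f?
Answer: 1795/8434056 ≈ 0.00021283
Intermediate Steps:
v(m, y) = 20*m + 2*y/3 (v(m, y) = 2*(30*m + y)/3 = 2*(y + 30*m)/3 = 20*m + 2*y/3)
O(v(30, -15/6))/2811352 = (20*30 + 2*(-15/6)/3)/2811352 = (600 + 2*(-15*1/6)/3)*(1/2811352) = (600 + (2/3)*(-5/2))*(1/2811352) = (600 - 5/3)*(1/2811352) = (1795/3)*(1/2811352) = 1795/8434056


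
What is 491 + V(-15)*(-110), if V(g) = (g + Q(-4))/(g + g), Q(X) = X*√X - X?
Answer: 1352/3 - 88*I/3 ≈ 450.67 - 29.333*I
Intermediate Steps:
Q(X) = X^(3/2) - X
V(g) = (4 + g - 8*I)/(2*g) (V(g) = (g + ((-4)^(3/2) - 1*(-4)))/(g + g) = (g + (-8*I + 4))/((2*g)) = (g + (4 - 8*I))*(1/(2*g)) = (4 + g - 8*I)*(1/(2*g)) = (4 + g - 8*I)/(2*g))
491 + V(-15)*(-110) = 491 + ((½)*(4 - 15 - 8*I)/(-15))*(-110) = 491 + ((½)*(-1/15)*(-11 - 8*I))*(-110) = 491 + (11/30 + 4*I/15)*(-110) = 491 + (-121/3 - 88*I/3) = 1352/3 - 88*I/3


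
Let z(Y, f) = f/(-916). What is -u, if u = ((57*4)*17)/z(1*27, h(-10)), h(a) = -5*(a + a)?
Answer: 887604/25 ≈ 35504.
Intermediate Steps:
h(a) = -10*a
z(Y, f) = -f/916 (z(Y, f) = f*(-1/916) = -f/916)
u = -887604/25 (u = ((57*4)*17)/((-(-5)*(-10)/458)) = (228*17)/((-1/916*100)) = 3876/(-25/229) = 3876*(-229/25) = -887604/25 ≈ -35504.)
-u = -1*(-887604/25) = 887604/25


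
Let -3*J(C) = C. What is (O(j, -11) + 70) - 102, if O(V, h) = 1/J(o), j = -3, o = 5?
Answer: -163/5 ≈ -32.600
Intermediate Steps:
J(C) = -C/3
O(V, h) = -⅗ (O(V, h) = 1/(-⅓*5) = 1/(-5/3) = -⅗)
(O(j, -11) + 70) - 102 = (-⅗ + 70) - 102 = 347/5 - 102 = -163/5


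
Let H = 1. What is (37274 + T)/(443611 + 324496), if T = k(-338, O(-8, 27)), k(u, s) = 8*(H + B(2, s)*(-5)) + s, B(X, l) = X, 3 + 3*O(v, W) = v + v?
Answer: 111587/2304321 ≈ 0.048425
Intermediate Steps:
O(v, W) = -1 + 2*v/3 (O(v, W) = -1 + (v + v)/3 = -1 + (2*v)/3 = -1 + 2*v/3)
k(u, s) = -72 + s (k(u, s) = 8*(1 + 2*(-5)) + s = 8*(1 - 10) + s = 8*(-9) + s = -72 + s)
T = -235/3 (T = -72 + (-1 + (⅔)*(-8)) = -72 + (-1 - 16/3) = -72 - 19/3 = -235/3 ≈ -78.333)
(37274 + T)/(443611 + 324496) = (37274 - 235/3)/(443611 + 324496) = (111587/3)/768107 = (111587/3)*(1/768107) = 111587/2304321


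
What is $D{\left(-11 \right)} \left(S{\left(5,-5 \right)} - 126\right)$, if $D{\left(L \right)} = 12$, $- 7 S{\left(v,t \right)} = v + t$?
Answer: $-1512$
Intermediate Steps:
$S{\left(v,t \right)} = - \frac{t}{7} - \frac{v}{7}$ ($S{\left(v,t \right)} = - \frac{v + t}{7} = - \frac{t + v}{7} = - \frac{t}{7} - \frac{v}{7}$)
$D{\left(-11 \right)} \left(S{\left(5,-5 \right)} - 126\right) = 12 \left(\left(\left(- \frac{1}{7}\right) \left(-5\right) - \frac{5}{7}\right) - 126\right) = 12 \left(\left(\frac{5}{7} - \frac{5}{7}\right) - 126\right) = 12 \left(0 - 126\right) = 12 \left(-126\right) = -1512$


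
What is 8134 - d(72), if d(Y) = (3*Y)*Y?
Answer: -7418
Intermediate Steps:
d(Y) = 3*Y²
8134 - d(72) = 8134 - 3*72² = 8134 - 3*5184 = 8134 - 1*15552 = 8134 - 15552 = -7418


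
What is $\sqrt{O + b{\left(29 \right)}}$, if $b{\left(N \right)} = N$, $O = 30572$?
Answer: $\sqrt{30601} \approx 174.93$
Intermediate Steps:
$\sqrt{O + b{\left(29 \right)}} = \sqrt{30572 + 29} = \sqrt{30601}$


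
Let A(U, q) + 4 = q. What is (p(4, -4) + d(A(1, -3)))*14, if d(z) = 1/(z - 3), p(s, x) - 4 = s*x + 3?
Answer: -637/5 ≈ -127.40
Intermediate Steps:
p(s, x) = 7 + s*x (p(s, x) = 4 + (s*x + 3) = 4 + (3 + s*x) = 7 + s*x)
A(U, q) = -4 + q
d(z) = 1/(-3 + z)
(p(4, -4) + d(A(1, -3)))*14 = ((7 + 4*(-4)) + 1/(-3 + (-4 - 3)))*14 = ((7 - 16) + 1/(-3 - 7))*14 = (-9 + 1/(-10))*14 = (-9 - ⅒)*14 = -91/10*14 = -637/5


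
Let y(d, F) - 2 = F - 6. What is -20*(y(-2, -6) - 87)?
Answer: 1940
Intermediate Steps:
y(d, F) = -4 + F (y(d, F) = 2 + (F - 6) = 2 + (-6 + F) = -4 + F)
-20*(y(-2, -6) - 87) = -20*((-4 - 6) - 87) = -20*(-10 - 87) = -20*(-97) = 1940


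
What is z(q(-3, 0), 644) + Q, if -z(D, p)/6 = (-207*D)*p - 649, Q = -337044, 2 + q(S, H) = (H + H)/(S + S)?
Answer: -1932846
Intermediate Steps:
q(S, H) = -2 + H/S (q(S, H) = -2 + (H + H)/(S + S) = -2 + (2*H)/((2*S)) = -2 + (2*H)*(1/(2*S)) = -2 + H/S)
z(D, p) = 3894 + 1242*D*p (z(D, p) = -6*((-207*D)*p - 649) = -6*(-207*D*p - 649) = -6*(-649 - 207*D*p) = 3894 + 1242*D*p)
z(q(-3, 0), 644) + Q = (3894 + 1242*(-2 + 0/(-3))*644) - 337044 = (3894 + 1242*(-2 + 0*(-⅓))*644) - 337044 = (3894 + 1242*(-2 + 0)*644) - 337044 = (3894 + 1242*(-2)*644) - 337044 = (3894 - 1599696) - 337044 = -1595802 - 337044 = -1932846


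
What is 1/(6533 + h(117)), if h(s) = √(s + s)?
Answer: 6533/42679855 - 3*√26/42679855 ≈ 0.00015271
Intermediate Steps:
h(s) = √2*√s (h(s) = √(2*s) = √2*√s)
1/(6533 + h(117)) = 1/(6533 + √2*√117) = 1/(6533 + √2*(3*√13)) = 1/(6533 + 3*√26)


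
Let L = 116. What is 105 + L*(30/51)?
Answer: 2945/17 ≈ 173.24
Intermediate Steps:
105 + L*(30/51) = 105 + 116*(30/51) = 105 + 116*(30*(1/51)) = 105 + 116*(10/17) = 105 + 1160/17 = 2945/17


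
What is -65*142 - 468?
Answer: -9698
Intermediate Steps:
-65*142 - 468 = -9230 - 468 = -9698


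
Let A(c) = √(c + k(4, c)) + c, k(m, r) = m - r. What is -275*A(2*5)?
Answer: -3300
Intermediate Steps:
A(c) = 2 + c (A(c) = √(c + (4 - c)) + c = √4 + c = 2 + c)
-275*A(2*5) = -275*(2 + 2*5) = -275*(2 + 10) = -275*12 = -3300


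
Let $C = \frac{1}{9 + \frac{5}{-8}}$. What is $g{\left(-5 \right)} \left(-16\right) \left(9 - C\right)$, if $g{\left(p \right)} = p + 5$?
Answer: $0$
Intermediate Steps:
$C = \frac{8}{67}$ ($C = \frac{1}{9 + 5 \left(- \frac{1}{8}\right)} = \frac{1}{9 - \frac{5}{8}} = \frac{1}{\frac{67}{8}} = \frac{8}{67} \approx 0.1194$)
$g{\left(p \right)} = 5 + p$
$g{\left(-5 \right)} \left(-16\right) \left(9 - C\right) = \left(5 - 5\right) \left(-16\right) \left(9 - \frac{8}{67}\right) = 0 \left(-16\right) \left(9 - \frac{8}{67}\right) = 0 \cdot \frac{595}{67} = 0$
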